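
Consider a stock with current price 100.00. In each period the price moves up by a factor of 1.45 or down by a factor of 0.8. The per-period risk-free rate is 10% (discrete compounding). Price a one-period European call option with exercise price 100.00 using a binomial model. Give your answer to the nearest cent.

18.88

Risk-neutral probability p = (1 + 0.1 − 0.8)/(1.45 − 0.8) = 0.3000/0.6500 = 0.4615
Terminal stock prices: S_u = 145, S_d = 80
Terminal payoffs (S − K): max(45, 0) = 45, max(-20, 0) = 0
Node 0 (S = 100): V_0 = 1/1.1·[0.4615·45.0000 + 0.5385·0.0000] = 18.8811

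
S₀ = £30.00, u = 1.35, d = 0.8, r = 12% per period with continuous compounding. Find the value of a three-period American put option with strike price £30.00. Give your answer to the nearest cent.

Risk-neutral probability p = (e^0.12 − 0.8)/(1.35 − 0.8) = 0.3275/0.5500 = 0.5954
Terminal stock prices: S_uuu = 73.81, S_uud = 43.74, S_udd = 25.92, S_ddd = 15.36
Terminal payoffs (K − S): max(-43.81, 0) = 0, max(-13.74, 0) = 0, max(4.08, 0) = 4.08, max(14.64, 0) = 14.64
Node uu (S = 54.68): continuation = e^(−0.12)·[0.5954·0.0000 + 0.4046·0.0000] = 0.0000; exercise value = 0.0000 ≤ continuation, so V_uu = 0.0000
Node ud (S = 32.4): continuation = e^(−0.12)·[0.5954·0.0000 + 0.4046·4.0800] = 1.4639; exercise value = 0.0000 ≤ continuation, so V_ud = 1.4639
Node dd (S = 19.2): continuation = e^(−0.12)·[0.5954·4.0800 + 0.4046·14.6400] = 7.4076; exercise value = 10.8000 > continuation, so V_dd = 10.8000 (exercise)
Node u (S = 40.5): continuation = e^(−0.12)·[0.5954·0.0000 + 0.4046·1.4639] = 0.5253; exercise value = 0.0000 ≤ continuation, so V_u = 0.5253
Node d (S = 24): continuation = e^(−0.12)·[0.5954·1.4639 + 0.4046·10.8000] = 4.6482; exercise value = 6.0000 > continuation, so V_d = 6.0000 (exercise)
Node 0 (S = 30): continuation = e^(−0.12)·[0.5954·0.5253 + 0.4046·6.0000] = 2.4302; exercise value = 0.0000 ≤ continuation, so V_0 = 2.4302

£2.43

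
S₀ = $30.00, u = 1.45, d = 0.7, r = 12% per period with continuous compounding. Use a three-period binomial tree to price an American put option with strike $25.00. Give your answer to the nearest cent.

Risk-neutral probability p = (e^0.12 − 0.7)/(1.45 − 0.7) = 0.4275/0.7500 = 0.5700
Terminal stock prices: S_uuu = 91.46, S_uud = 44.15, S_udd = 21.31, S_ddd = 10.29
Terminal payoffs (K − S): max(-66.46, 0) = 0, max(-19.15, 0) = 0, max(3.685, 0) = 3.685, max(14.71, 0) = 14.71
Node uu (S = 63.08): continuation = e^(−0.12)·[0.5700·0.0000 + 0.4300·0.0000] = 0.0000; exercise value = 0.0000 ≤ continuation, so V_uu = 0.0000
Node ud (S = 30.45): continuation = e^(−0.12)·[0.5700·0.0000 + 0.4300·3.6850] = 1.4054; exercise value = 0.0000 ≤ continuation, so V_ud = 1.4054
Node dd (S = 14.7): continuation = e^(−0.12)·[0.5700·3.6850 + 0.4300·14.7100] = 7.4730; exercise value = 10.3000 > continuation, so V_dd = 10.3000 (exercise)
Node u (S = 43.5): continuation = e^(−0.12)·[0.5700·0.0000 + 0.4300·1.4054] = 0.5360; exercise value = 0.0000 ≤ continuation, so V_u = 0.5360
Node d (S = 21): continuation = e^(−0.12)·[0.5700·1.4054 + 0.4300·10.3000] = 4.6387; exercise value = 4.0000 ≤ continuation, so V_d = 4.6387
Node 0 (S = 30): continuation = e^(−0.12)·[0.5700·0.5360 + 0.4300·4.6387] = 2.0401; exercise value = 0.0000 ≤ continuation, so V_0 = 2.0401

$2.04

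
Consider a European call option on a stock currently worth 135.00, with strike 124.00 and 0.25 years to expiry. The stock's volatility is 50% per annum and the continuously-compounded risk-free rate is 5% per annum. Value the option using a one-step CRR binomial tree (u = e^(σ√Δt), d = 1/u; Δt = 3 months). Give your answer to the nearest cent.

22.55

CRR parameters: u = e^(σ√Δt) = e^(0.5·√0.25) = 1.2840, d = 1/u = 0.7788
Per-period rate: rΔt = 0.05·0.25 = 0.0125, so R = e^0.0125 = 1.0126
Risk-neutral probability p = (e^0.0125 − 0.7788)/(1.2840 − 0.7788) = 0.2338/0.5052 = 0.4627
Terminal stock prices: S_u = 173.3, S_d = 105.1
Terminal payoffs (S − K): max(49.34, 0) = 49.34, max(-18.86, 0) = 0
Node 0 (S = 135): V_0 = e^(−0.0125)·[0.4627·49.3434 + 0.5373·0.0000] = 22.5486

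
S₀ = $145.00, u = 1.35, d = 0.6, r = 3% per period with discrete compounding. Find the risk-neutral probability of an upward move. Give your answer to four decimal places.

Risk-neutral probability p = (1 + 0.03 − 0.6)/(1.35 − 0.6) = 0.4300/0.7500 = 0.5733

p = 0.5733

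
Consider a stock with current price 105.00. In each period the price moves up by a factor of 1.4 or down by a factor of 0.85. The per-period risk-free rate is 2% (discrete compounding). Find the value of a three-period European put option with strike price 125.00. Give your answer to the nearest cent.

Risk-neutral probability p = (1 + 0.02 − 0.85)/(1.4 − 0.85) = 0.1700/0.5500 = 0.3091
Terminal stock prices: S_uuu = 288.1, S_uud = 174.9, S_udd = 106.2, S_ddd = 64.48
Terminal payoffs (K − S): max(-163.1, 0) = 0, max(-49.93, 0) = 0, max(18.79, 0) = 18.79, max(60.52, 0) = 60.52
Node uu (S = 205.8): V_uu = 1/1.02·[0.3091·0.0000 + 0.6909·0.0000] = 0.0000
Node ud (S = 125): V_ud = 1/1.02·[0.3091·0.0000 + 0.6909·18.7925] = 12.7293
Node dd (S = 75.86): V_dd = 1/1.02·[0.3091·18.7925 + 0.6909·60.5169] = 46.6865
Node u (S = 147): V_u = 1/1.02·[0.3091·0.0000 + 0.6909·12.7293] = 8.6224
Node d (S = 89.25): V_d = 1/1.02·[0.3091·12.7293 + 0.6909·46.6865] = 35.4810
Node 0 (S = 105): V_0 = 1/1.02·[0.3091·8.6224 + 0.6909·35.4810] = 26.6463

26.65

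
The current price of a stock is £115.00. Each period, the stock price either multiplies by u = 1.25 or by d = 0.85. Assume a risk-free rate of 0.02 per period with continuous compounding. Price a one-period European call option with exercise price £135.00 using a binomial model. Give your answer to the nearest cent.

£3.65

Risk-neutral probability p = (e^0.02 − 0.85)/(1.25 − 0.85) = 0.1702/0.4000 = 0.4255
Terminal stock prices: S_u = 143.8, S_d = 97.75
Terminal payoffs (S − K): max(8.75, 0) = 8.75, max(-37.25, 0) = 0
Node 0 (S = 115): V_0 = e^(−0.02)·[0.4255·8.7500 + 0.5745·0.0000] = 3.6494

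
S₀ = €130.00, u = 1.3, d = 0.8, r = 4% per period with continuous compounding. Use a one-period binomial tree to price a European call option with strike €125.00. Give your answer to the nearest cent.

€20.36

Risk-neutral probability p = (e^0.04 − 0.8)/(1.3 − 0.8) = 0.2408/0.5000 = 0.4816
Terminal stock prices: S_u = 169, S_d = 104
Terminal payoffs (S − K): max(44, 0) = 44, max(-21, 0) = 0
Node 0 (S = 130): V_0 = e^(−0.04)·[0.4816·44.0000 + 0.5184·0.0000] = 20.3604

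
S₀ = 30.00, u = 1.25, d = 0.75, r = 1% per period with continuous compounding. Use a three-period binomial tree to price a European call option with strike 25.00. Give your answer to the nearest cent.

Risk-neutral probability p = (e^0.01 − 0.75)/(1.25 − 0.75) = 0.2601/0.5000 = 0.5201
Terminal stock prices: S_uuu = 58.59, S_uud = 35.16, S_udd = 21.09, S_ddd = 12.66
Terminal payoffs (S − K): max(33.59, 0) = 33.59, max(10.16, 0) = 10.16, max(-3.906, 0) = 0, max(-12.34, 0) = 0
Node uu (S = 46.88): V_uu = e^(−0.01)·[0.5201·33.5938 + 0.4799·10.1562] = 22.1238
Node ud (S = 28.12): V_ud = e^(−0.01)·[0.5201·10.1562 + 0.4799·0.0000] = 5.2297
Node dd (S = 16.88): V_dd = e^(−0.01)·[0.5201·0.0000 + 0.4799·0.0000] = 0.0000
Node u (S = 37.5): V_u = e^(−0.01)·[0.5201·22.1238 + 0.4799·5.2297] = 13.8768
Node d (S = 22.5): V_d = e^(−0.01)·[0.5201·5.2297 + 0.4799·0.0000] = 2.6929
Node 0 (S = 30): V_0 = e^(−0.01)·[0.5201·13.8768 + 0.4799·2.6929] = 8.4250

8.43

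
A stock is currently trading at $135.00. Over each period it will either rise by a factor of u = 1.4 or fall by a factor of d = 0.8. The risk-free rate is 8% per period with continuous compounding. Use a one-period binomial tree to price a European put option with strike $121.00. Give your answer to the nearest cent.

$6.33

Risk-neutral probability p = (e^0.08 − 0.8)/(1.4 − 0.8) = 0.2833/0.6000 = 0.4721
Terminal stock prices: S_u = 189, S_d = 108
Terminal payoffs (K − S): max(-68, 0) = 0, max(13, 0) = 13
Node 0 (S = 135): V_0 = e^(−0.08)·[0.4721·0.0000 + 0.5279·13.0000] = 6.3345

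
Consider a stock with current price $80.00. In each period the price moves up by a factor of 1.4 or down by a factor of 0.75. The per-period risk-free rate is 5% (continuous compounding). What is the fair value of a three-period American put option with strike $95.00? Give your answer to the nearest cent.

Risk-neutral probability p = (e^0.05 − 0.75)/(1.4 − 0.75) = 0.3013/0.6500 = 0.4635
Terminal stock prices: S_uuu = 219.5, S_uud = 117.6, S_udd = 63, S_ddd = 33.75
Terminal payoffs (K − S): max(-124.5, 0) = 0, max(-22.6, 0) = 0, max(32, 0) = 32, max(61.25, 0) = 61.25
Node uu (S = 156.8): continuation = e^(−0.05)·[0.4635·0.0000 + 0.5365·0.0000] = 0.0000; exercise value = 0.0000 ≤ continuation, so V_uu = 0.0000
Node ud (S = 84): continuation = e^(−0.05)·[0.4635·0.0000 + 0.5365·32.0000] = 16.3309; exercise value = 11.0000 ≤ continuation, so V_ud = 16.3309
Node dd (S = 45): continuation = e^(−0.05)·[0.4635·32.0000 + 0.5365·61.2500] = 45.3668; exercise value = 50.0000 > continuation, so V_dd = 50.0000 (exercise)
Node u (S = 112): continuation = e^(−0.05)·[0.4635·0.0000 + 0.5365·16.3309] = 8.3343; exercise value = 0.0000 ≤ continuation, so V_u = 8.3343
Node d (S = 60): continuation = e^(−0.05)·[0.4635·16.3309 + 0.5365·50.0000] = 32.7171; exercise value = 35.0000 > continuation, so V_d = 35.0000 (exercise)
Node 0 (S = 80): continuation = e^(−0.05)·[0.4635·8.3343 + 0.5365·35.0000] = 21.5364; exercise value = 15.0000 ≤ continuation, so V_0 = 21.5364

$21.54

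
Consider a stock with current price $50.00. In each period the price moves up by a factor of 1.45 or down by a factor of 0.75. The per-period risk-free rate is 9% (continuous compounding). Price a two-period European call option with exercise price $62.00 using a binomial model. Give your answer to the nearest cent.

Risk-neutral probability p = (e^0.09 − 0.75)/(1.45 − 0.75) = 0.3442/0.7000 = 0.4917
Terminal stock prices: S_uu = 105.1, S_ud = 54.38, S_dd = 28.12
Terminal payoffs (S − K): max(43.12, 0) = 43.12, max(-7.625, 0) = 0, max(-33.88, 0) = 0
Node u (S = 72.5): V_u = e^(−0.09)·[0.4917·43.1250 + 0.5083·0.0000] = 19.3786
Node d (S = 37.5): V_d = e^(−0.09)·[0.4917·0.0000 + 0.5083·0.0000] = 0.0000
Node 0 (S = 50): V_0 = e^(−0.09)·[0.4917·19.3786 + 0.5083·0.0000] = 8.7080

$8.71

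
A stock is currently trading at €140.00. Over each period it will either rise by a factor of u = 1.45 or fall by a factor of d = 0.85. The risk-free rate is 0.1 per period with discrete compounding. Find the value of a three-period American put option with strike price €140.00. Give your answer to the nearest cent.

€11.14

Risk-neutral probability p = (1 + 0.1 − 0.85)/(1.45 − 0.85) = 0.2500/0.6000 = 0.4167
Terminal stock prices: S_uuu = 426.8, S_uud = 250.2, S_udd = 146.7, S_ddd = 85.98
Terminal payoffs (K − S): max(-286.8, 0) = 0, max(-110.2, 0) = 0, max(-6.667, 0) = 0, max(54.02, 0) = 54.02
Node uu (S = 294.4): continuation = 1/1.1·[0.4167·0.0000 + 0.5833·0.0000] = 0.0000; exercise value = 0.0000 ≤ continuation, so V_uu = 0.0000
Node ud (S = 172.5): continuation = 1/1.1·[0.4167·0.0000 + 0.5833·0.0000] = 0.0000; exercise value = 0.0000 ≤ continuation, so V_ud = 0.0000
Node dd (S = 101.1): continuation = 1/1.1·[0.4167·0.0000 + 0.5833·54.0225] = 28.6483; exercise value = 38.8500 > continuation, so V_dd = 38.8500 (exercise)
Node u (S = 203): continuation = 1/1.1·[0.4167·0.0000 + 0.5833·0.0000] = 0.0000; exercise value = 0.0000 ≤ continuation, so V_u = 0.0000
Node d (S = 119): continuation = 1/1.1·[0.4167·0.0000 + 0.5833·38.8500] = 20.6023; exercise value = 21.0000 > continuation, so V_d = 21.0000 (exercise)
Node 0 (S = 140): continuation = 1/1.1·[0.4167·0.0000 + 0.5833·21.0000] = 11.1364; exercise value = 0.0000 ≤ continuation, so V_0 = 11.1364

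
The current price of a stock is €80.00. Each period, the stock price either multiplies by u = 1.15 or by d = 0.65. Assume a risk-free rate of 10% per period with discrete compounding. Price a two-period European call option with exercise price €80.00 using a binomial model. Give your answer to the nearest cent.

Risk-neutral probability p = (1 + 0.1 − 0.65)/(1.15 − 0.65) = 0.4500/0.5000 = 0.9000
Terminal stock prices: S_uu = 105.8, S_ud = 59.8, S_dd = 33.8
Terminal payoffs (S − K): max(25.8, 0) = 25.8, max(-20.2, 0) = 0, max(-46.2, 0) = 0
Node u (S = 92): V_u = 1/1.1·[0.9000·25.8000 + 0.1000·0.0000] = 21.1091
Node d (S = 52): V_d = 1/1.1·[0.9000·0.0000 + 0.1000·0.0000] = 0.0000
Node 0 (S = 80): V_0 = 1/1.1·[0.9000·21.1091 + 0.1000·0.0000] = 17.2711

€17.27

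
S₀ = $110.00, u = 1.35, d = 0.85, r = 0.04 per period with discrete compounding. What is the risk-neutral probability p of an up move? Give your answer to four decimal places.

p = 0.3800

Risk-neutral probability p = (1 + 0.04 − 0.85)/(1.35 − 0.85) = 0.1900/0.5000 = 0.3800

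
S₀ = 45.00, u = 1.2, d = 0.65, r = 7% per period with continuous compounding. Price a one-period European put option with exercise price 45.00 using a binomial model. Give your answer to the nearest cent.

Risk-neutral probability p = (e^0.07 − 0.65)/(1.2 − 0.65) = 0.4225/0.5500 = 0.7682
Terminal stock prices: S_u = 54, S_d = 29.25
Terminal payoffs (K − S): max(-9, 0) = 0, max(15.75, 0) = 15.75
Node 0 (S = 45): V_0 = e^(−0.07)·[0.7682·0.0000 + 0.2318·15.7500] = 3.4041

3.40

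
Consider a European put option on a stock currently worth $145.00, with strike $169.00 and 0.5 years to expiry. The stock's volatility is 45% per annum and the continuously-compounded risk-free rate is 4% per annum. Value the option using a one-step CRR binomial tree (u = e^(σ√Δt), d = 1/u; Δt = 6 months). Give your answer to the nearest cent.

CRR parameters: u = e^(σ√Δt) = e^(0.45·√0.5) = 1.3746, d = 1/u = 0.7275
Per-period rate: rΔt = 0.04·0.5 = 0.02, so R = e^0.02 = 1.0202
Risk-neutral probability p = (e^0.02 − 0.7275)/(1.3746 − 0.7275) = 0.2927/0.6472 = 0.4523
Terminal stock prices: S_u = 199.3, S_d = 105.5
Terminal payoffs (K − S): max(-30.32, 0) = 0, max(63.52, 0) = 63.52
Node 0 (S = 145): V_0 = e^(−0.02)·[0.4523·0.0000 + 0.5477·63.5185] = 34.0984

$34.10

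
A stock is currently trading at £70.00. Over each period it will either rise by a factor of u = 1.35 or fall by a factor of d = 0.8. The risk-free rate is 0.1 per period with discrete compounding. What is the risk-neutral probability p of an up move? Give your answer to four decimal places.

Risk-neutral probability p = (1 + 0.1 − 0.8)/(1.35 − 0.8) = 0.3000/0.5500 = 0.5455

p = 0.5455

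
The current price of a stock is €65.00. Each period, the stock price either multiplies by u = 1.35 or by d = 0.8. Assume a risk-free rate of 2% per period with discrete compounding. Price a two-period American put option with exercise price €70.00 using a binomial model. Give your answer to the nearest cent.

Risk-neutral probability p = (1 + 0.02 − 0.8)/(1.35 − 0.8) = 0.2200/0.5500 = 0.4000
Terminal stock prices: S_uu = 118.5, S_ud = 70.2, S_dd = 41.6
Terminal payoffs (K − S): max(-48.46, 0) = 0, max(-0.2, 0) = 0, max(28.4, 0) = 28.4
Node u (S = 87.75): continuation = 1/1.02·[0.4000·0.0000 + 0.6000·0.0000] = 0.0000; exercise value = 0.0000 ≤ continuation, so V_u = 0.0000
Node d (S = 52): continuation = 1/1.02·[0.4000·0.0000 + 0.6000·28.4000] = 16.7059; exercise value = 18.0000 > continuation, so V_d = 18.0000 (exercise)
Node 0 (S = 65): continuation = 1/1.02·[0.4000·0.0000 + 0.6000·18.0000] = 10.5882; exercise value = 5.0000 ≤ continuation, so V_0 = 10.5882

€10.59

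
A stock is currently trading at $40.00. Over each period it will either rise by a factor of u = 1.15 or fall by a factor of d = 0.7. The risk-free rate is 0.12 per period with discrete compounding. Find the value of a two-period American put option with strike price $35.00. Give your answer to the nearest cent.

Risk-neutral probability p = (1 + 0.12 − 0.7)/(1.15 − 0.7) = 0.4200/0.4500 = 0.9333
Terminal stock prices: S_uu = 52.9, S_ud = 32.2, S_dd = 19.6
Terminal payoffs (K − S): max(-17.9, 0) = 0, max(2.8, 0) = 2.8, max(15.4, 0) = 15.4
Node u (S = 46): continuation = 1/1.12·[0.9333·0.0000 + 0.0667·2.8000] = 0.1667; exercise value = 0.0000 ≤ continuation, so V_u = 0.1667
Node d (S = 28): continuation = 1/1.12·[0.9333·2.8000 + 0.0667·15.4000] = 3.2500; exercise value = 7.0000 > continuation, so V_d = 7.0000 (exercise)
Node 0 (S = 40): continuation = 1/1.12·[0.9333·0.1667 + 0.0667·7.0000] = 0.5556; exercise value = 0.0000 ≤ continuation, so V_0 = 0.5556

$0.56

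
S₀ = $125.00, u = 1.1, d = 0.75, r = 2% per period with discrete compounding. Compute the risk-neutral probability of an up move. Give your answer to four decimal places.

Risk-neutral probability p = (1 + 0.02 − 0.75)/(1.1 − 0.75) = 0.2700/0.3500 = 0.7714

p = 0.7714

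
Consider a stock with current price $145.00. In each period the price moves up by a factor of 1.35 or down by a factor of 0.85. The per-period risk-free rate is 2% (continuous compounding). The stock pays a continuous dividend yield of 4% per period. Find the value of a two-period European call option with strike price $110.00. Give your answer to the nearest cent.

$30.92

Per-period risk-free factor R = e^0.02 = 1.0202; dividend-adjusted growth = e^(0.02−0.04) = 0.9802.
Risk-neutral probability p = (0.9802 − 0.85)/(1.35 − 0.85) = 0.1302/0.5000 = 0.2604
Terminal stock prices: S_uu = 264.3, S_ud = 166.4, S_dd = 104.8
Terminal payoffs (S − K): max(154.3, 0) = 154.3, max(56.39, 0) = 56.39, max(-5.238, 0) = 0
Node u (S = 195.8): V_u = e^(−0.02)·[0.2604·154.2625 + 0.7396·56.3875] = 80.2527
Node d (S = 123.2): V_d = e^(−0.02)·[0.2604·56.3875 + 0.7396·0.0000] = 14.3924
Node 0 (S = 145): V_0 = e^(−0.02)·[0.2604·80.2527 + 0.7396·14.3924] = 30.9177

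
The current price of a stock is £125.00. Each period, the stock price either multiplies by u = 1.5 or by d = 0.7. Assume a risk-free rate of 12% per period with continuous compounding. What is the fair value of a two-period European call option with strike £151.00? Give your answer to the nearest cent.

£29.26

Risk-neutral probability p = (e^0.12 − 0.7)/(1.5 − 0.7) = 0.4275/0.8000 = 0.5344
Terminal stock prices: S_uu = 281.2, S_ud = 131.2, S_dd = 61.25
Terminal payoffs (S − K): max(130.2, 0) = 130.2, max(-19.75, 0) = 0, max(-89.75, 0) = 0
Node u (S = 187.5): V_u = e^(−0.12)·[0.5344·130.2500 + 0.4656·0.0000] = 61.7313
Node d (S = 87.5): V_d = e^(−0.12)·[0.5344·0.0000 + 0.4656·0.0000] = 0.0000
Node 0 (S = 125): V_0 = e^(−0.12)·[0.5344·61.7313 + 0.4656·0.0000] = 29.2572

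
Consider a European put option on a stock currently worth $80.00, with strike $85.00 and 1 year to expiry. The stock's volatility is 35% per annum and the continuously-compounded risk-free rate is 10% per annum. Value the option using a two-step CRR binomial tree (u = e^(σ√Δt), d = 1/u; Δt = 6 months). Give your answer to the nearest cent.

$9.15

CRR parameters: u = e^(σ√Δt) = e^(0.35·√0.5) = 1.2808, d = 1/u = 0.7808
Per-period rate: rΔt = 0.1·0.5 = 0.05, so R = e^0.05 = 1.0513
Risk-neutral probability p = (e^0.05 − 0.7808)/(1.2808 − 0.7808) = 0.2705/0.5000 = 0.5410
Terminal stock prices: S_uu = 131.2, S_ud = 80, S_dd = 48.77
Terminal payoffs (K − S): max(-46.24, 0) = 0, max(5, 0) = 5, max(36.23, 0) = 36.23
Node u (S = 102.5): V_u = e^(−0.05)·[0.5410·0.0000 + 0.4590·5.0000] = 2.1832
Node d (S = 62.46): V_d = e^(−0.05)·[0.5410·5.0000 + 0.4590·36.2331] = 18.3937
Node 0 (S = 80): V_0 = e^(−0.05)·[0.5410·2.1832 + 0.4590·18.3937] = 9.1548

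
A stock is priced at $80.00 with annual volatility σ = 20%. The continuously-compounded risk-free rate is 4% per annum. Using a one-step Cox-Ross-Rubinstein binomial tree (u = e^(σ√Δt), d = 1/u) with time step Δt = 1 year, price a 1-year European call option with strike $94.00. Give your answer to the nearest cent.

$1.97

CRR parameters: u = e^(σ√Δt) = e^(0.2·√1) = 1.2214, d = 1/u = 0.8187
Per-period rate: rΔt = 0.04·1 = 0.04, so R = e^0.04 = 1.0408
Risk-neutral probability p = (e^0.04 − 0.8187)/(1.2214 − 0.8187) = 0.2221/0.4027 = 0.5515
Terminal stock prices: S_u = 97.71, S_d = 65.5
Terminal payoffs (S − K): max(3.712, 0) = 3.712, max(-28.5, 0) = 0
Node 0 (S = 80): V_0 = e^(−0.04)·[0.5515·3.7122 + 0.4485·0.0000] = 1.9671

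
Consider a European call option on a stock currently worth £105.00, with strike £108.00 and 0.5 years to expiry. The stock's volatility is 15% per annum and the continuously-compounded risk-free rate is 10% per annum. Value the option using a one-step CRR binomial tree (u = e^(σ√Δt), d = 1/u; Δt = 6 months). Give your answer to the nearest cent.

CRR parameters: u = e^(σ√Δt) = e^(0.15·√0.5) = 1.1119, d = 1/u = 0.8994
Per-period rate: rΔt = 0.1·0.5 = 0.05, so R = e^0.05 = 1.0513
Risk-neutral probability p = (e^0.05 − 0.8994)/(1.1119 − 0.8994) = 0.1519/0.2125 = 0.7148
Terminal stock prices: S_u = 116.7, S_d = 94.43
Terminal payoffs (S − K): max(8.749, 0) = 8.749, max(-13.57, 0) = 0
Node 0 (S = 105): V_0 = e^(−0.05)·[0.7148·8.7490 + 0.2852·0.0000] = 5.9484

£5.95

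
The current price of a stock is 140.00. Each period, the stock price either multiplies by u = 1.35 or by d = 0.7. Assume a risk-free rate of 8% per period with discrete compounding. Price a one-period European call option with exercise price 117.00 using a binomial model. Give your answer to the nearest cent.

38.97

Risk-neutral probability p = (1 + 0.08 − 0.7)/(1.35 − 0.7) = 0.3800/0.6500 = 0.5846
Terminal stock prices: S_u = 189, S_d = 98
Terminal payoffs (S − K): max(72, 0) = 72, max(-19, 0) = 0
Node 0 (S = 140): V_0 = 1/1.08·[0.5846·72.0000 + 0.4154·0.0000] = 38.9744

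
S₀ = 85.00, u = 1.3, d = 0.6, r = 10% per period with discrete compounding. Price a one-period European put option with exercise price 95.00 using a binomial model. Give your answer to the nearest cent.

Risk-neutral probability p = (1 + 0.1 − 0.6)/(1.3 − 0.6) = 0.5000/0.7000 = 0.7143
Terminal stock prices: S_u = 110.5, S_d = 51
Terminal payoffs (K − S): max(-15.5, 0) = 0, max(44, 0) = 44
Node 0 (S = 85): V_0 = 1/1.1·[0.7143·0.0000 + 0.2857·44.0000] = 11.4286

11.43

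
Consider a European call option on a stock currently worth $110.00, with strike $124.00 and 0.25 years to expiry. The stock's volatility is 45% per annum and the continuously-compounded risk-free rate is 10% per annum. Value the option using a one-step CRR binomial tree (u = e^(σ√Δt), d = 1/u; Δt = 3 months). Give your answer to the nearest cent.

$6.70

CRR parameters: u = e^(σ√Δt) = e^(0.45·√0.25) = 1.2523, d = 1/u = 0.7985
Per-period rate: rΔt = 0.1·0.25 = 0.025, so R = e^0.025 = 1.0253
Risk-neutral probability p = (e^0.025 − 0.7985)/(1.2523 − 0.7985) = 0.2268/0.4538 = 0.4998
Terminal stock prices: S_u = 137.8, S_d = 87.84
Terminal payoffs (S − K): max(13.76, 0) = 13.76, max(-36.16, 0) = 0
Node 0 (S = 110): V_0 = e^(−0.025)·[0.4998·13.7555 + 0.5002·0.0000] = 6.7049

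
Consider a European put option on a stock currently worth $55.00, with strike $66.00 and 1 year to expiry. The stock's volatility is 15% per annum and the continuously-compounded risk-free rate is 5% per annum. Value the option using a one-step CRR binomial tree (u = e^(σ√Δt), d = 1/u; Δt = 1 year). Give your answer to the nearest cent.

$7.78

CRR parameters: u = e^(σ√Δt) = e^(0.15·√1) = 1.1618, d = 1/u = 0.8607
Per-period rate: rΔt = 0.05·1 = 0.05, so R = e^0.05 = 1.0513
Risk-neutral probability p = (e^0.05 − 0.8607)/(1.1618 − 0.8607) = 0.1906/0.3011 = 0.6328
Terminal stock prices: S_u = 63.9, S_d = 47.34
Terminal payoffs (K − S): max(2.099, 0) = 2.099, max(18.66, 0) = 18.66
Node 0 (S = 55): V_0 = e^(−0.05)·[0.6328·2.0991 + 0.3672·18.6611] = 7.7811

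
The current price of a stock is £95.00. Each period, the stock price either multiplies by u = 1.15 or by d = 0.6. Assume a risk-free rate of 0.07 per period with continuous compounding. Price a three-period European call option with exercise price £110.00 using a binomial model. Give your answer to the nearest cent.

£17.72

Risk-neutral probability p = (e^0.07 − 0.6)/(1.15 − 0.6) = 0.4725/0.5500 = 0.8591
Terminal stock prices: S_uuu = 144.5, S_uud = 75.38, S_udd = 39.33, S_ddd = 20.52
Terminal payoffs (S − K): max(34.48, 0) = 34.48, max(-34.62, 0) = 0, max(-70.67, 0) = 0, max(-89.48, 0) = 0
Node uu (S = 125.6): V_uu = e^(−0.07)·[0.8591·34.4831 + 0.1409·0.0000] = 27.6218
Node ud (S = 65.55): V_ud = e^(−0.07)·[0.8591·0.0000 + 0.1409·0.0000] = 0.0000
Node dd (S = 34.2): V_dd = e^(−0.07)·[0.8591·0.0000 + 0.1409·0.0000] = 0.0000
Node u (S = 109.2): V_u = e^(−0.07)·[0.8591·27.6218 + 0.1409·0.0000] = 22.1258
Node d (S = 57): V_d = e^(−0.07)·[0.8591·0.0000 + 0.1409·0.0000] = 0.0000
Node 0 (S = 95): V_0 = e^(−0.07)·[0.8591·22.1258 + 0.1409·0.0000] = 17.7233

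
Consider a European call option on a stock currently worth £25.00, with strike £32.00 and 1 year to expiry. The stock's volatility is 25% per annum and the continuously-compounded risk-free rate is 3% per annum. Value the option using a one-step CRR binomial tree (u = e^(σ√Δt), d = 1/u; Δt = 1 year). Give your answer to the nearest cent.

CRR parameters: u = e^(σ√Δt) = e^(0.25·√1) = 1.2840, d = 1/u = 0.7788
Per-period rate: rΔt = 0.03·1 = 0.03, so R = e^0.03 = 1.0305
Risk-neutral probability p = (e^0.03 − 0.7788)/(1.2840 − 0.7788) = 0.2517/0.5052 = 0.4981
Terminal stock prices: S_u = 32.1, S_d = 19.47
Terminal payoffs (S − K): max(0.1006, 0) = 0.1006, max(-12.53, 0) = 0
Node 0 (S = 25): V_0 = e^(−0.03)·[0.4981·0.1006 + 0.5019·0.0000] = 0.0486

£0.05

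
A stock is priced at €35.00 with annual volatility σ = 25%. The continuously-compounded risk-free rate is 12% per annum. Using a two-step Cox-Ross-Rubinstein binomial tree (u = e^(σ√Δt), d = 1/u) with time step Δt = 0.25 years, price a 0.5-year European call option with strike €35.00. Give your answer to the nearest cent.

€3.26

CRR parameters: u = e^(σ√Δt) = e^(0.25·√0.25) = 1.1331, d = 1/u = 0.8825
Per-period rate: rΔt = 0.12·0.25 = 0.03, so R = e^0.03 = 1.0305
Risk-neutral probability p = (e^0.03 − 0.8825)/(1.1331 − 0.8825) = 0.1480/0.2507 = 0.5903
Terminal stock prices: S_uu = 44.94, S_ud = 35, S_dd = 27.26
Terminal payoffs (S − K): max(9.941, 0) = 9.941, max(0, 0) = 0, max(-7.742, 0) = 0
Node u (S = 39.66): V_u = e^(−0.03)·[0.5903·9.9409 + 0.4097·0.0000] = 5.6946
Node d (S = 30.89): V_d = e^(−0.03)·[0.5903·0.0000 + 0.4097·0.0000] = 0.0000
Node 0 (S = 35): V_0 = e^(−0.03)·[0.5903·5.6946 + 0.4097·0.0000] = 3.2621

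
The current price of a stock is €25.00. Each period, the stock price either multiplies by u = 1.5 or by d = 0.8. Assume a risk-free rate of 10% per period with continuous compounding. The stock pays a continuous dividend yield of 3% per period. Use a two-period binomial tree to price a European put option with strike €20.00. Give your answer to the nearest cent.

Per-period risk-free factor R = e^0.1 = 1.1052; dividend-adjusted growth = e^(0.1−0.03) = 1.0725.
Risk-neutral probability p = (1.0725 − 0.8)/(1.5 − 0.8) = 0.2725/0.7000 = 0.3893
Terminal stock prices: S_uu = 56.25, S_ud = 30, S_dd = 16
Terminal payoffs (K − S): max(-36.25, 0) = 0, max(-10, 0) = 0, max(4, 0) = 4
Node u (S = 37.5): V_u = e^(−0.1)·[0.3893·0.0000 + 0.6107·0.0000] = 0.0000
Node d (S = 20): V_d = e^(−0.1)·[0.3893·0.0000 + 0.6107·4.0000] = 2.2103
Node 0 (S = 25): V_0 = e^(−0.1)·[0.3893·0.0000 + 0.6107·2.2103] = 1.2214

€1.22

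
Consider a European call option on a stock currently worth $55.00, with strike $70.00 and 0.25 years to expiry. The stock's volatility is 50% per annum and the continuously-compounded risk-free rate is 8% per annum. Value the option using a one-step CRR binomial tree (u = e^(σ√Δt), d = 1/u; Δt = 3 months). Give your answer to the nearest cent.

$0.29

CRR parameters: u = e^(σ√Δt) = e^(0.5·√0.25) = 1.2840, d = 1/u = 0.7788
Per-period rate: rΔt = 0.08·0.25 = 0.02, so R = e^0.02 = 1.0202
Risk-neutral probability p = (e^0.02 − 0.7788)/(1.2840 − 0.7788) = 0.2414/0.5052 = 0.4778
Terminal stock prices: S_u = 70.62, S_d = 42.83
Terminal payoffs (S − K): max(0.6214, 0) = 0.6214, max(-27.17, 0) = 0
Node 0 (S = 55): V_0 = e^(−0.02)·[0.4778·0.6214 + 0.5222·0.0000] = 0.2910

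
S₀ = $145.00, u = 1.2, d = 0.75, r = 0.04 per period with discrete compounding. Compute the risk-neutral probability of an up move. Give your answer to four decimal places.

Risk-neutral probability p = (1 + 0.04 − 0.75)/(1.2 − 0.75) = 0.2900/0.4500 = 0.6444

p = 0.6444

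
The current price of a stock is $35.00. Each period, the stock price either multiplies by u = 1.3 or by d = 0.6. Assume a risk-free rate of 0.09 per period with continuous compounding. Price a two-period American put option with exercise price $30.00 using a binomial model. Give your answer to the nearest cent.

Risk-neutral probability p = (e^0.09 − 0.6)/(1.3 − 0.6) = 0.4942/0.7000 = 0.7060
Terminal stock prices: S_uu = 59.15, S_ud = 27.3, S_dd = 12.6
Terminal payoffs (K − S): max(-29.15, 0) = 0, max(2.7, 0) = 2.7, max(17.4, 0) = 17.4
Node u (S = 45.5): continuation = e^(−0.09)·[0.7060·0.0000 + 0.2940·2.7000] = 0.7256; exercise value = 0.0000 ≤ continuation, so V_u = 0.7256
Node d (S = 21): continuation = e^(−0.09)·[0.7060·2.7000 + 0.2940·17.4000] = 6.4179; exercise value = 9.0000 > continuation, so V_d = 9.0000 (exercise)
Node 0 (S = 35): continuation = e^(−0.09)·[0.7060·0.7256 + 0.2940·9.0000] = 2.8867; exercise value = 0.0000 ≤ continuation, so V_0 = 2.8867

$2.89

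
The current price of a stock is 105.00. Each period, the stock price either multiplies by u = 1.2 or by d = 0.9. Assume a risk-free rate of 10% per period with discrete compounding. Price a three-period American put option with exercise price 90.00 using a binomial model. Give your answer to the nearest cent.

0.45

Risk-neutral probability p = (1 + 0.1 − 0.9)/(1.2 − 0.9) = 0.2000/0.3000 = 0.6667
Terminal stock prices: S_uuu = 181.4, S_uud = 136.1, S_udd = 102.1, S_ddd = 76.55
Terminal payoffs (K − S): max(-91.44, 0) = 0, max(-46.08, 0) = 0, max(-12.06, 0) = 0, max(13.45, 0) = 13.45
Node uu (S = 151.2): continuation = 1/1.1·[0.6667·0.0000 + 0.3333·0.0000] = 0.0000; exercise value = 0.0000 ≤ continuation, so V_uu = 0.0000
Node ud (S = 113.4): continuation = 1/1.1·[0.6667·0.0000 + 0.3333·0.0000] = 0.0000; exercise value = 0.0000 ≤ continuation, so V_ud = 0.0000
Node dd (S = 85.05): continuation = 1/1.1·[0.6667·0.0000 + 0.3333·13.4550] = 4.0773; exercise value = 4.9500 > continuation, so V_dd = 4.9500 (exercise)
Node u (S = 126): continuation = 1/1.1·[0.6667·0.0000 + 0.3333·0.0000] = 0.0000; exercise value = 0.0000 ≤ continuation, so V_u = 0.0000
Node d (S = 94.5): continuation = 1/1.1·[0.6667·0.0000 + 0.3333·4.9500] = 1.5000; exercise value = 0.0000 ≤ continuation, so V_d = 1.5000
Node 0 (S = 105): continuation = 1/1.1·[0.6667·0.0000 + 0.3333·1.5000] = 0.4545; exercise value = 0.0000 ≤ continuation, so V_0 = 0.4545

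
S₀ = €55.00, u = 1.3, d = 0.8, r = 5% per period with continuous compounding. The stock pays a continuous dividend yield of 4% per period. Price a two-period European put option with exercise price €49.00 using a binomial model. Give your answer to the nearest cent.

€4.20

Per-period risk-free factor R = e^0.05 = 1.0513; dividend-adjusted growth = e^(0.05−0.04) = 1.0101.
Risk-neutral probability p = (1.0101 − 0.8)/(1.3 − 0.8) = 0.2101/0.5000 = 0.4201
Terminal stock prices: S_uu = 92.95, S_ud = 57.2, S_dd = 35.2
Terminal payoffs (K − S): max(-43.95, 0) = 0, max(-8.2, 0) = 0, max(13.8, 0) = 13.8
Node u (S = 71.5): V_u = e^(−0.05)·[0.4201·0.0000 + 0.5799·0.0000] = 0.0000
Node d (S = 44): V_d = e^(−0.05)·[0.4201·0.0000 + 0.5799·13.8000] = 7.6123
Node 0 (S = 55): V_0 = e^(−0.05)·[0.4201·0.0000 + 0.5799·7.6123] = 4.1991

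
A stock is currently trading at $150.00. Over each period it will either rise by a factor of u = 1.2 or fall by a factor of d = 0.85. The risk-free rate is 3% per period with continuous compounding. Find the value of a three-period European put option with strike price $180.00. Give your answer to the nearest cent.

Risk-neutral probability p = (e^0.03 − 0.85)/(1.2 − 0.85) = 0.1805/0.3500 = 0.5156
Terminal stock prices: S_uuu = 259.2, S_uud = 183.6, S_udd = 130, S_ddd = 92.12
Terminal payoffs (K − S): max(-79.2, 0) = 0, max(-3.6, 0) = 0, max(49.95, 0) = 49.95, max(87.88, 0) = 87.88
Node uu (S = 216): V_uu = e^(−0.03)·[0.5156·0.0000 + 0.4844·0.0000] = 0.0000
Node ud (S = 153): V_ud = e^(−0.03)·[0.5156·0.0000 + 0.4844·49.9500] = 23.4814
Node dd (S = 108.4): V_dd = e^(−0.03)·[0.5156·49.9500 + 0.4844·87.8813] = 66.3052
Node u (S = 180): V_u = e^(−0.03)·[0.5156·0.0000 + 0.4844·23.4814] = 11.0386
Node d (S = 127.5): V_d = e^(−0.03)·[0.5156·23.4814 + 0.4844·66.3052] = 42.9189
Node 0 (S = 150): V_0 = e^(−0.03)·[0.5156·11.0386 + 0.4844·42.9189] = 25.6992

$25.70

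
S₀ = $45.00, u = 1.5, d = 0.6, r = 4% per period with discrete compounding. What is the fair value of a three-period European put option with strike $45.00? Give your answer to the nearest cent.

Risk-neutral probability p = (1 + 0.04 − 0.6)/(1.5 − 0.6) = 0.4400/0.9000 = 0.4889
Terminal stock prices: S_uuu = 151.9, S_uud = 60.75, S_udd = 24.3, S_ddd = 9.72
Terminal payoffs (K − S): max(-106.9, 0) = 0, max(-15.75, 0) = 0, max(20.7, 0) = 20.7, max(35.28, 0) = 35.28
Node uu (S = 101.2): V_uu = 1/1.04·[0.4889·0.0000 + 0.5111·0.0000] = 0.0000
Node ud (S = 40.5): V_ud = 1/1.04·[0.4889·0.0000 + 0.5111·20.7000] = 10.1731
Node dd (S = 16.2): V_dd = 1/1.04·[0.4889·20.7000 + 0.5111·35.2800] = 27.0692
Node u (S = 67.5): V_u = 1/1.04·[0.4889·0.0000 + 0.5111·10.1731] = 4.9996
Node d (S = 27): V_d = 1/1.04·[0.4889·10.1731 + 0.5111·27.0692] = 18.0855
Node 0 (S = 45): V_0 = 1/1.04·[0.4889·4.9996 + 0.5111·18.0855] = 11.2384

$11.24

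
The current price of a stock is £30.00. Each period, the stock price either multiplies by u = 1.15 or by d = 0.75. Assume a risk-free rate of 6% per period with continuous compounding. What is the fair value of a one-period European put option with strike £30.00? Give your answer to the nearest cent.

Risk-neutral probability p = (e^0.06 − 0.75)/(1.15 − 0.75) = 0.3118/0.4000 = 0.7796
Terminal stock prices: S_u = 34.5, S_d = 22.5
Terminal payoffs (K − S): max(-4.5, 0) = 0, max(7.5, 0) = 7.5
Node 0 (S = 30): V_0 = e^(−0.06)·[0.7796·0.0000 + 0.2204·7.5000] = 1.5568

£1.56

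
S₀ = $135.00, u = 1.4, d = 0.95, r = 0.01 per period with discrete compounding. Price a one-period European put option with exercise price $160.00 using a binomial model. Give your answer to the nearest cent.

$27.24

Risk-neutral probability p = (1 + 0.01 − 0.95)/(1.4 − 0.95) = 0.0600/0.4500 = 0.1333
Terminal stock prices: S_u = 189, S_d = 128.2
Terminal payoffs (K − S): max(-29, 0) = 0, max(31.75, 0) = 31.75
Node 0 (S = 135): V_0 = 1/1.01·[0.1333·0.0000 + 0.8667·31.7500] = 27.2442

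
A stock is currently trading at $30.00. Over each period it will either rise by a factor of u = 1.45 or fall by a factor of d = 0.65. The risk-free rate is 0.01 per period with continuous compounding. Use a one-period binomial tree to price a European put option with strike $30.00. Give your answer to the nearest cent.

$5.72

Risk-neutral probability p = (e^0.01 − 0.65)/(1.45 − 0.65) = 0.3601/0.8000 = 0.4501
Terminal stock prices: S_u = 43.5, S_d = 19.5
Terminal payoffs (K − S): max(-13.5, 0) = 0, max(10.5, 0) = 10.5
Node 0 (S = 30): V_0 = e^(−0.01)·[0.4501·0.0000 + 0.5499·10.5000] = 5.7169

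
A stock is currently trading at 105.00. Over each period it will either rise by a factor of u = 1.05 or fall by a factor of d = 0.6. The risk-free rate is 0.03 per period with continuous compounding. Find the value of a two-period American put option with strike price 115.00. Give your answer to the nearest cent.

Risk-neutral probability p = (e^0.03 − 0.6)/(1.05 − 0.6) = 0.4305/0.4500 = 0.9566
Terminal stock prices: S_uu = 115.8, S_ud = 66.15, S_dd = 37.8
Terminal payoffs (K − S): max(-0.7625, 0) = 0, max(48.85, 0) = 48.85, max(77.2, 0) = 77.2
Node u (S = 110.2): continuation = e^(−0.03)·[0.9566·0.0000 + 0.0434·48.8500] = 2.0591; exercise value = 4.7500 > continuation, so V_u = 4.7500 (exercise)
Node d (S = 63): continuation = e^(−0.03)·[0.9566·48.8500 + 0.0434·77.2000] = 48.6012; exercise value = 52.0000 > continuation, so V_d = 52.0000 (exercise)
Node 0 (S = 105): continuation = e^(−0.03)·[0.9566·4.7500 + 0.0434·52.0000] = 6.6012; exercise value = 10.0000 > continuation, so V_0 = 10.0000 (exercise)

10.00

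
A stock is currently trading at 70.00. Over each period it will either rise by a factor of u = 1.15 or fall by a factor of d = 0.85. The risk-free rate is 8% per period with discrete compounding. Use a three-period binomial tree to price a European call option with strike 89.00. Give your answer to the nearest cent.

6.25

Risk-neutral probability p = (1 + 0.08 − 0.85)/(1.15 − 0.85) = 0.2300/0.3000 = 0.7667
Terminal stock prices: S_uuu = 106.5, S_uud = 78.69, S_udd = 58.16, S_ddd = 42.99
Terminal payoffs (S − K): max(17.46, 0) = 17.46, max(-10.31, 0) = 0, max(-30.84, 0) = 0, max(-46.01, 0) = 0
Node uu (S = 92.57): V_uu = 1/1.08·[0.7667·17.4612 + 0.2333·0.0000] = 12.3953
Node ud (S = 68.42): V_ud = 1/1.08·[0.7667·0.0000 + 0.2333·0.0000] = 0.0000
Node dd (S = 50.57): V_dd = 1/1.08·[0.7667·0.0000 + 0.2333·0.0000] = 0.0000
Node u (S = 80.5): V_u = 1/1.08·[0.7667·12.3953 + 0.2333·0.0000] = 8.7992
Node d (S = 59.5): V_d = 1/1.08·[0.7667·0.0000 + 0.2333·0.0000] = 0.0000
Node 0 (S = 70): V_0 = 1/1.08·[0.7667·8.7992 + 0.2333·0.0000] = 6.2463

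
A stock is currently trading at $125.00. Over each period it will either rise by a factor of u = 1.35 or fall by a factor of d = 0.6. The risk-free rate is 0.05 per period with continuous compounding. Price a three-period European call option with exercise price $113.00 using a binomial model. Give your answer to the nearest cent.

Risk-neutral probability p = (e^0.05 − 0.6)/(1.35 − 0.6) = 0.4513/0.7500 = 0.6017
Terminal stock prices: S_uuu = 307.5, S_uud = 136.7, S_udd = 60.75, S_ddd = 27
Terminal payoffs (S − K): max(194.5, 0) = 194.5, max(23.69, 0) = 23.69, max(-52.25, 0) = 0, max(-86, 0) = 0
Node uu (S = 227.8): V_uu = e^(−0.05)·[0.6017·194.5469 + 0.3983·23.6875] = 120.3236
Node ud (S = 101.2): V_ud = e^(−0.05)·[0.6017·23.6875 + 0.3983·0.0000] = 13.5575
Node dd (S = 45): V_dd = e^(−0.05)·[0.6017·0.0000 + 0.3983·0.0000] = 0.0000
Node u (S = 168.8): V_u = e^(−0.05)·[0.6017·120.3236 + 0.3983·13.5575] = 74.0038
Node d (S = 75): V_d = e^(−0.05)·[0.6017·13.5575 + 0.3983·0.0000] = 7.7597
Node 0 (S = 125): V_0 = e^(−0.05)·[0.6017·74.0038 + 0.3983·7.7597] = 45.2961

$45.30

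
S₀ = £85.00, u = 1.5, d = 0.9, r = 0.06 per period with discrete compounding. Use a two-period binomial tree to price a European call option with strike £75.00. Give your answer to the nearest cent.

Risk-neutral probability p = (1 + 0.06 − 0.9)/(1.5 − 0.9) = 0.1600/0.6000 = 0.2667
Terminal stock prices: S_uu = 191.2, S_ud = 114.8, S_dd = 68.85
Terminal payoffs (S − K): max(116.2, 0) = 116.2, max(39.75, 0) = 39.75, max(-6.15, 0) = 0
Node u (S = 127.5): V_u = 1/1.06·[0.2667·116.2500 + 0.7333·39.7500] = 56.7453
Node d (S = 76.5): V_d = 1/1.06·[0.2667·39.7500 + 0.7333·0.0000] = 10.0000
Node 0 (S = 85): V_0 = 1/1.06·[0.2667·56.7453 + 0.7333·10.0000] = 21.1938

£21.19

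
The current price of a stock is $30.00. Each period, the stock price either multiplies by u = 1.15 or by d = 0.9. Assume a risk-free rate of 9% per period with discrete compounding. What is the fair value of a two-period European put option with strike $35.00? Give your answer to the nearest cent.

$1.73

Risk-neutral probability p = (1 + 0.09 − 0.9)/(1.15 − 0.9) = 0.1900/0.2500 = 0.7600
Terminal stock prices: S_uu = 39.67, S_ud = 31.05, S_dd = 24.3
Terminal payoffs (K − S): max(-4.675, 0) = 0, max(3.95, 0) = 3.95, max(10.7, 0) = 10.7
Node u (S = 34.5): V_u = 1/1.09·[0.7600·0.0000 + 0.2400·3.9500] = 0.8697
Node d (S = 27): V_d = 1/1.09·[0.7600·3.9500 + 0.2400·10.7000] = 5.1101
Node 0 (S = 30): V_0 = 1/1.09·[0.7600·0.8697 + 0.2400·5.1101] = 1.7316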